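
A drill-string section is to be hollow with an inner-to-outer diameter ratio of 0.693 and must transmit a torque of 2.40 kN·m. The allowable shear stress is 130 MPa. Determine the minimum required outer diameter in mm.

49.6 mm

For a hollow shaft with d_i/d_o = 0.693: τ_max = 16T/(π d_o³ (1−k⁴)), so d_o = [16T/(π τ_allow (1−k⁴))]^(1/3) = [16·2400/(π·1.30×10^8·0.7694)]^(1/3) = 0.04963 m.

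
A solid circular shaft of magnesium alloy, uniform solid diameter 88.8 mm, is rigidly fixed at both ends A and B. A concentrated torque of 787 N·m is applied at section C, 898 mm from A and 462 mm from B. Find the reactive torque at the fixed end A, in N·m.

267 N·m

With uniform GJ and both ends fixed, compatibility θ_AC = θ_CB gives T_A·a = T_B·b, together with T_A + T_B = T₀.
T_A = T₀·b/(a+b) = 787.0·462/1360 = 267.3 N·m; T_B = 519.7 N·m.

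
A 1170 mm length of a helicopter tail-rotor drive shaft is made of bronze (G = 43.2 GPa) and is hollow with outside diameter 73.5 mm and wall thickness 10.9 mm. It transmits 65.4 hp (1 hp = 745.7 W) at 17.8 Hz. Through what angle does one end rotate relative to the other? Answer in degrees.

ω = 2π·17.8 = 111.8 rad/s, so T = P/ω = 65.4×745.7 / 111.8 = 436.1 N·m.
J = π(d_o⁴ − d_i⁴)/32 = π(0.0735⁴ − 0.0517⁴)/32 = 2.164×10^-6 m⁴.
θ = T·L/(G·J) = 436.1 × 1.17 / (43.2×10⁹ × 2.164×10^-6) = 5.458×10^-3 rad.

0.313°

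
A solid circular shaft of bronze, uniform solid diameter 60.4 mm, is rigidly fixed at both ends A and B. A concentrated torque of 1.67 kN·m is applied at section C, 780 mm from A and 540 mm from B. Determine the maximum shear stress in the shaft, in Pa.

With uniform GJ and both ends fixed, compatibility θ_AC = θ_CB gives T_A·a = T_B·b, together with T_A + T_B = T₀.
T_A = T₀·b/(a+b) = 1670·540/1320 = 683.2 N·m; T_B = 986.8 N·m.
τ in each portion: τ_AC = 1.58×10^7 Pa, τ_CB = 2.28×10^7 Pa; maximum is in CB.
τ_max = T_CB·r/J = 986.8·0.0302/1.31×10^-6 = 2.281×10^7 Pa.

2.28e7 Pa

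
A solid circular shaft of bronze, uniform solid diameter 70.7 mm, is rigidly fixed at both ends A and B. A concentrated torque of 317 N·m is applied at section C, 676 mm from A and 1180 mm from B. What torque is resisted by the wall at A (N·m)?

With uniform GJ and both ends fixed, compatibility θ_AC = θ_CB gives T_A·a = T_B·b, together with T_A + T_B = T₀.
T_A = T₀·b/(a+b) = 317.0·1180/1856 = 201.5 N·m; T_B = 115.5 N·m.

202 N·m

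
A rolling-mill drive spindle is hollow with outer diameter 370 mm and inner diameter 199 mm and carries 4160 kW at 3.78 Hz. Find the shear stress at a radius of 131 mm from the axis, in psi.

ω = 2π·3.78 = 23.75 rad/s, so T = P/ω = 4160×10³ / 23.75 = 175200 N·m.
J = π(d_o⁴ − d_i⁴)/32 = π(0.370⁴ − 0.199⁴)/32 = 1.686×10^-3 m⁴.
Shear stress varies linearly with radius: τ = T·r/J = 175200 × 0.131 / 1.686×10^-3 = 1.361×10^7 Pa.

1970 psi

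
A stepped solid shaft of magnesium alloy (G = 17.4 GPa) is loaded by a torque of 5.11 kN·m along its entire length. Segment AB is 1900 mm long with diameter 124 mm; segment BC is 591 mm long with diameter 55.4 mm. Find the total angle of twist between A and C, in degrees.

12.1°

J_AB = π(0.124)⁴/32 = 2.32×10^-5 m⁴; J_BC = π(0.0554)⁴/32 = 9.25×10^-7 m⁴.
θ = (T/G)·Σ L_i/J_i = (5110/17.4×10⁹)·(1.90/2.32×10^-5 + 0.591/9.25×10^-7) = 0.2117 rad.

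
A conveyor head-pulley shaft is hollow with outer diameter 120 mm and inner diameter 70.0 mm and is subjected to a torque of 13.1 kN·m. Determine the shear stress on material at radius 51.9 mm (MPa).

J = π(d_o⁴ − d_i⁴)/32 = π(0.120⁴ − 0.0700⁴)/32 = 1.800×10^-5 m⁴.
Shear stress varies linearly with radius: τ = T·r/J = 13100 × 0.0519 / 1.800×10^-5 = 3.777×10^7 Pa.

37.8 MPa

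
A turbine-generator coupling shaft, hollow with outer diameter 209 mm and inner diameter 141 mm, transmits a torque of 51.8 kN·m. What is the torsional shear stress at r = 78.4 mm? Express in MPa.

J = π(d_o⁴ − d_i⁴)/32 = π(0.209⁴ − 0.141⁴)/32 = 1.485×10^-4 m⁴.
Shear stress varies linearly with radius: τ = T·r/J = 51800 × 0.0784 / 1.485×10^-4 = 2.734×10^7 Pa.

27.3 MPa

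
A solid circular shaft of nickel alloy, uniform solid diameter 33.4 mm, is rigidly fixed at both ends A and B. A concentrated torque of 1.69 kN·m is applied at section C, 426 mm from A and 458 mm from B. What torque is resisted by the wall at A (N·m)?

With uniform GJ and both ends fixed, compatibility θ_AC = θ_CB gives T_A·a = T_B·b, together with T_A + T_B = T₀.
T_A = T₀·b/(a+b) = 1690·458/884.0 = 875.6 N·m; T_B = 814.4 N·m.

876 N·m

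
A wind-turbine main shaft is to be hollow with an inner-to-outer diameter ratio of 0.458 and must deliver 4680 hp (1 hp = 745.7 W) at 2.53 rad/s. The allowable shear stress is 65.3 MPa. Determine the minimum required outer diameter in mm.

483 mm

ω = 2.53 rad/s, so T = P/ω = 4680×745.7 / 2.530 = 1.379e6 N·m.
For a hollow shaft with d_i/d_o = 0.458: τ_max = 16T/(π d_o³ (1−k⁴)), so d_o = [16T/(π τ_allow (1−k⁴))]^(1/3) = [16·1.379e6/(π·6.53×10^7·0.9560)]^(1/3) = 0.4828 m.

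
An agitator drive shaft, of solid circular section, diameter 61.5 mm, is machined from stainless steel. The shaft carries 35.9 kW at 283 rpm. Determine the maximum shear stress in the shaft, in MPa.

ω = 2π·283/60 = 29.64 rad/s, so T = P/ω = 35.9×10³ / 29.64 = 1211 N·m.
J = πd⁴/32 = π(0.0615)⁴/32 = 1.404×10^-6 m⁴.
τ_max = T·r/J = 1211 × 0.0307 / 1.404×10^-6 = 2.652×10^7 Pa.

26.5 MPa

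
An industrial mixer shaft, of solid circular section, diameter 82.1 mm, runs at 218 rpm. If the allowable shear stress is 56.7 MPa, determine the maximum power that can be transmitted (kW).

141 kW

J = πd⁴/32 = π(0.0821)⁴/32 = 4.460×10^-6 m⁴.
T_max = τ_allow·J/r = 5.67×10^7 × 4.460×10^-6 / 0.0410 = 6161 N·m.
ω = 2π·218/60 = 22.83 rad/s, so P_max = T_max·ω = 1.406×10^5 W.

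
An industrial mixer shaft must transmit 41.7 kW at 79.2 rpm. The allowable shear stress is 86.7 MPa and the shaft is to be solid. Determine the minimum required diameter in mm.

66.6 mm

ω = 2π·79.2/60 = 8.294 rad/s, so T = P/ω = 41.7×10³ / 8.294 = 5028 N·m.
For a solid shaft τ_max = 16T/(πd³), so d = (16T/(π τ_allow))^(1/3) = (16·5028/(π·8.67×10^7))^(1/3) = 0.06660 m.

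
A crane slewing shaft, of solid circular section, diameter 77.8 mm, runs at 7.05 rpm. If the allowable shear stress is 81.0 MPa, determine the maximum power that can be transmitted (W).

J = πd⁴/32 = π(0.0778)⁴/32 = 3.597×10^-6 m⁴.
T_max = τ_allow·J/r = 8.10×10^7 × 3.597×10^-6 / 0.0389 = 7490 N·m.
ω = 2π·7.05/60 = 0.7383 rad/s, so P_max = T_max·ω = 5529 W.

5530 W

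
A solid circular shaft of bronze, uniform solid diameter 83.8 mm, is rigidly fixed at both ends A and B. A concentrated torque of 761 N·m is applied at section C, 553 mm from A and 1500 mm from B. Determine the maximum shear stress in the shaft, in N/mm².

4.81 N/mm²

With uniform GJ and both ends fixed, compatibility θ_AC = θ_CB gives T_A·a = T_B·b, together with T_A + T_B = T₀.
T_A = T₀·b/(a+b) = 761.0·1500/2053 = 556.0 N·m; T_B = 205.0 N·m.
τ in each portion: τ_AC = 4.81×10^6 Pa, τ_CB = 1.77×10^6 Pa; maximum is in AC.
τ_max = T_AC·r/J = 556.0·0.0419/4.84×10^-6 = 4.812×10^6 Pa.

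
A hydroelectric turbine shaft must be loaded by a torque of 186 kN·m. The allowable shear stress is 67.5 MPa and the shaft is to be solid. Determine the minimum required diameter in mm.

241 mm

For a solid shaft τ_max = 16T/(πd³), so d = (16T/(π τ_allow))^(1/3) = (16·186000/(π·6.75×10^7))^(1/3) = 0.2412 m.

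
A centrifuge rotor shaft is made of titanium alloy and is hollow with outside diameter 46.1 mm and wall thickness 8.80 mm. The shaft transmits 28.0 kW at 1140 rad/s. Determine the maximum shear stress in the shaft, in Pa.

ω = 1140 rad/s, so T = P/ω = 28.0×10³ / 1140 = 24.56 N·m.
J = π(d_o⁴ − d_i⁴)/32 = π(0.0461⁴ − 0.0285⁴)/32 = 3.786×10^-7 m⁴.
τ_max = T·r/J = 24.56 × 0.0231 / 3.786×10^-7 = 1.495×10^6 Pa.

1.50e6 Pa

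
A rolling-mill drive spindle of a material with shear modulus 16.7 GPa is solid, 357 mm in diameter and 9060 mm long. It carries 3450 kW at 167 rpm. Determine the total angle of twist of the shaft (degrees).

3.85°

ω = 2π·167/60 = 17.49 rad/s, so T = P/ω = 3450×10³ / 17.49 = 197300 N·m.
J = πd⁴/32 = π(0.357)⁴/32 = 1.595×10^-3 m⁴.
θ = T·L/(G·J) = 197300 × 9.06 / (16.7×10⁹ × 1.595×10^-3) = 0.06711 rad.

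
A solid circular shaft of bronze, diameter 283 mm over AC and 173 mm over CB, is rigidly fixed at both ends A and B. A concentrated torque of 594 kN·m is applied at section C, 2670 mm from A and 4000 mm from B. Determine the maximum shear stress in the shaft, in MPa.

122 MPa

Compatibility: T_A·a/J_AC = T_B·b/J_CB with T_A + T_B = T₀.
J_AC = 6.30×10^-4 m⁴, J_CB = 8.79×10^-5 m⁴, so T_A = T₀·(J_AC/a)/((J_AC/a)+(J_CB/b)) = 543400 N·m, T_B = 50650 N·m.
τ in each portion: τ_AC = 1.22×10^8 Pa, τ_CB = 4.98×10^7 Pa; maximum is in AC.
τ_max = T_AC·r/J = 543400·0.141/6.30×10^-4 = 1.221×10^8 Pa.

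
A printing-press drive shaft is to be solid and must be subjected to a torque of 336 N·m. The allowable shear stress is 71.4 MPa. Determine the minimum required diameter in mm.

For a solid shaft τ_max = 16T/(πd³), so d = (16T/(π τ_allow))^(1/3) = (16·336.0/(π·7.14×10^7))^(1/3) = 0.02883 m.

28.8 mm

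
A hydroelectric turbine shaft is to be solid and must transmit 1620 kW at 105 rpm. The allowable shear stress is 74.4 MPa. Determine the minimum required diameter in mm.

ω = 2π·105/60 = 11.00 rad/s, so T = P/ω = 1620×10³ / 11.00 = 147300 N·m.
For a solid shaft τ_max = 16T/(πd³), so d = (16T/(π τ_allow))^(1/3) = (16·147300/(π·7.44×10^7))^(1/3) = 0.2161 m.

216 mm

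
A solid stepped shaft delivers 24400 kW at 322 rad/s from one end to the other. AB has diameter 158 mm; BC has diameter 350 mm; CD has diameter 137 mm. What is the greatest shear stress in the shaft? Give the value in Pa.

1.50e8 Pa

ω = 322 rad/s, so T = P/ω = 24400×10³ / 322.0 = 75780 N·m.
Under the same torque, τ_max = 16T/(πd³) is largest where d is smallest — segment CD (d = 137 mm).
τ_max = 16·75780/(π·(0.137)³) = 1.501×10^8 Pa.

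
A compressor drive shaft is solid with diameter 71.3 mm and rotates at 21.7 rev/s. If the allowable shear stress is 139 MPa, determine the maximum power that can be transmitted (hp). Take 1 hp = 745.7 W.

J = πd⁴/32 = π(0.0713)⁴/32 = 2.537×10^-6 m⁴.
T_max = τ_allow·J/r = 1.39×10^8 × 2.537×10^-6 / 0.0357 = 9893 N·m.
ω = 2π·21.7 = 136.3 rad/s, so P_max = T_max·ω = 1.349×10^6 W.

1810 hp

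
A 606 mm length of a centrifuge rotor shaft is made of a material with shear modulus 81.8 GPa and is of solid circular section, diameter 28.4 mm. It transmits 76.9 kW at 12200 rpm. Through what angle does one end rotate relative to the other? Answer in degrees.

ω = 2π·12200/60 = 1278 rad/s, so T = P/ω = 76.9×10³ / 1278 = 60.19 N·m.
J = πd⁴/32 = π(0.0284)⁴/32 = 6.387×10^-8 m⁴.
θ = T·L/(G·J) = 60.19 × 0.606 / (81.8×10⁹ × 6.387×10^-8) = 6.982×10^-3 rad.

0.400°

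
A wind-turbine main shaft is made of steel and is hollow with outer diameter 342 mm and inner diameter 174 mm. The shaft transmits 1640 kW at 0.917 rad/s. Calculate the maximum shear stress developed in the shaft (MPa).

244 MPa

ω = 0.917 rad/s, so T = P/ω = 1640×10³ / 0.9170 = 1.788e6 N·m.
J = π(d_o⁴ − d_i⁴)/32 = π(0.342⁴ − 0.174⁴)/32 = 1.253×10^-3 m⁴.
τ_max = T·r/J = 1.788e6 × 0.171 / 1.253×10^-3 = 2.441×10^8 Pa.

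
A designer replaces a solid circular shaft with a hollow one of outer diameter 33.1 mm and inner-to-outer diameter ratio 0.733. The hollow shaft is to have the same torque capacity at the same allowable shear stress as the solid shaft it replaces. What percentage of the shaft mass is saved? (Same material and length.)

Equal τ_max and T ⇒ the solid shaft needs d_s³ = d_o³(1−k⁴), so d_s = 33.1·(1−0.733⁴)^(1/3) = 29.55 mm.
Area ratio A_h/A_s = d_o²(1−k²)/d_s² = (1−k²)/(1−k⁴)^(2/3) = 0.5807.
Mass saving = 1 − 0.5807 = 41.9 %.

41.9 %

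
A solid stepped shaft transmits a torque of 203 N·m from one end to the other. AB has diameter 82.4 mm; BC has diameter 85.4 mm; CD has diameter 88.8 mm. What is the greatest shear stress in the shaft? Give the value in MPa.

Under the same torque, τ_max = 16T/(πd³) is largest where d is smallest — segment AB (d = 82.4 mm).
τ_max = 16·203.0/(π·(0.0824)³) = 1.848×10^6 Pa.

1.85 MPa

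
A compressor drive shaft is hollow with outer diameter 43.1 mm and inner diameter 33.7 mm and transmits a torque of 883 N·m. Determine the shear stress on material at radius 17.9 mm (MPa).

74.5 MPa

J = π(d_o⁴ − d_i⁴)/32 = π(0.0431⁴ − 0.0337⁴)/32 = 2.121×10^-7 m⁴.
Shear stress varies linearly with radius: τ = T·r/J = 883.0 × 0.0179 / 2.121×10^-7 = 7.450×10^7 Pa.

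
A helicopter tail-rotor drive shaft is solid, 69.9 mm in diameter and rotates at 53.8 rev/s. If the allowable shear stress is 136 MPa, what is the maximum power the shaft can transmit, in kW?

3080 kW

J = πd⁴/32 = π(0.0699)⁴/32 = 2.344×10^-6 m⁴.
T_max = τ_allow·J/r = 1.36×10^8 × 2.344×10^-6 / 0.0350 = 9120 N·m.
ω = 2π·53.8 = 338.0 rad/s, so P_max = T_max·ω = 3.083×10^6 W.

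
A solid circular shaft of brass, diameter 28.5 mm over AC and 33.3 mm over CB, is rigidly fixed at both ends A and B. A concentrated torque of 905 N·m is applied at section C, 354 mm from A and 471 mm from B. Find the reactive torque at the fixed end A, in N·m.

377 N·m

Compatibility: T_A·a/J_AC = T_B·b/J_CB with T_A + T_B = T₀.
J_AC = 6.48×10^-8 m⁴, J_CB = 1.21×10^-7 m⁴, so T_A = T₀·(J_AC/a)/((J_AC/a)+(J_CB/b)) = 377.0 N·m, T_B = 528.0 N·m.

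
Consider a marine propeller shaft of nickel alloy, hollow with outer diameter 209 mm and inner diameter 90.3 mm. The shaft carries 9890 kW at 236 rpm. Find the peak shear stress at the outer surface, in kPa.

ω = 2π·236/60 = 24.71 rad/s, so T = P/ω = 9890×10³ / 24.71 = 400200 N·m.
J = π(d_o⁴ − d_i⁴)/32 = π(0.209⁴ − 0.0903⁴)/32 = 1.808×10^-4 m⁴.
τ_max = T·r/J = 400200 × 0.104 / 1.808×10^-4 = 2.313×10^8 Pa.

231000 kPa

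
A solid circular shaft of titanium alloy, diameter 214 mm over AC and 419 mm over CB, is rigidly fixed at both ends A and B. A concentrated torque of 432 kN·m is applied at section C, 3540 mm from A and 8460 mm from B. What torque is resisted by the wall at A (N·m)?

Compatibility: T_A·a/J_AC = T_B·b/J_CB with T_A + T_B = T₀.
J_AC = 2.06×10^-4 m⁴, J_CB = 3.03×10^-3 m⁴, so T_A = T₀·(J_AC/a)/((J_AC/a)+(J_CB/b)) = 60420 N·m, T_B = 371600 N·m.

60400 N·m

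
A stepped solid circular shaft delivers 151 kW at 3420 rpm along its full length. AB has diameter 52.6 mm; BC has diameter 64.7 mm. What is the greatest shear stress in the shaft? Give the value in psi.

2140 psi

ω = 2π·3420/60 = 358.1 rad/s, so T = P/ω = 151×10³ / 358.1 = 421.6 N·m.
Under the same torque, τ_max = 16T/(πd³) is largest where d is smallest — segment AB (d = 52.6 mm).
τ_max = 16·421.6/(π·(0.0526)³) = 1.475×10^7 Pa.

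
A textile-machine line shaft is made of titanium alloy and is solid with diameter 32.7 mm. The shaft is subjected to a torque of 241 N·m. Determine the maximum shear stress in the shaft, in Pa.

3.51e7 Pa

J = πd⁴/32 = π(0.0327)⁴/32 = 1.123×10^-7 m⁴.
τ_max = T·r/J = 241.0 × 0.0163 / 1.123×10^-7 = 3.510×10^7 Pa.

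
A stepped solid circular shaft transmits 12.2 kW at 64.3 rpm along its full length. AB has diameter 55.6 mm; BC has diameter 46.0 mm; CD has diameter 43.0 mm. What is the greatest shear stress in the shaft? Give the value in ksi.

ω = 2π·64.3/60 = 6.733 rad/s, so T = P/ω = 12.2×10³ / 6.733 = 1812 N·m.
Under the same torque, τ_max = 16T/(πd³) is largest where d is smallest — segment CD (d = 43.0 mm).
τ_max = 16·1812/(π·(0.0430)³) = 1.161×10^8 Pa.

16.8 ksi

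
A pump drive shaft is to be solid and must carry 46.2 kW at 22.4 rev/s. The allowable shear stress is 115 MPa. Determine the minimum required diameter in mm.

ω = 2π·22.4 = 140.7 rad/s, so T = P/ω = 46.2×10³ / 140.7 = 328.3 N·m.
For a solid shaft τ_max = 16T/(πd³), so d = (16T/(π τ_allow))^(1/3) = (16·328.3/(π·1.15×10^8))^(1/3) = 0.02441 m.

24.4 mm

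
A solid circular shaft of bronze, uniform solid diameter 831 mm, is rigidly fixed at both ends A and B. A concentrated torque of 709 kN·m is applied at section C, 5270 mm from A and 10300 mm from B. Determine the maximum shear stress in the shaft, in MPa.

With uniform GJ and both ends fixed, compatibility θ_AC = θ_CB gives T_A·a = T_B·b, together with T_A + T_B = T₀.
T_A = T₀·b/(a+b) = 709000·10300/15570 = 469000 N·m; T_B = 240000 N·m.
τ in each portion: τ_AC = 4.16×10^6 Pa, τ_CB = 2.13×10^6 Pa; maximum is in AC.
τ_max = T_AC·r/J = 469000·0.415/0.0468 = 4.163×10^6 Pa.

4.16 MPa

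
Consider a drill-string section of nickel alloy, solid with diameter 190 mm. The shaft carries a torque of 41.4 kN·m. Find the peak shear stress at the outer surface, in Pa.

J = πd⁴/32 = π(0.190)⁴/32 = 1.279×10^-4 m⁴.
τ_max = T·r/J = 41400 × 0.0950 / 1.279×10^-4 = 3.074×10^7 Pa.

3.07e7 Pa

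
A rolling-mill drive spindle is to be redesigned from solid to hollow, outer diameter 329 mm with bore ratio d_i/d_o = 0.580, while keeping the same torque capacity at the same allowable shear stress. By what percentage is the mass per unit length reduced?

Equal τ_max and T ⇒ the solid shaft needs d_s³ = d_o³(1−k⁴), so d_s = 329·(1−0.580⁴)^(1/3) = 316.1 mm.
Area ratio A_h/A_s = d_o²(1−k²)/d_s² = (1−k²)/(1−k⁴)^(2/3) = 0.7189.
Mass saving = 1 − 0.7189 = 28.1 %.

28.1 %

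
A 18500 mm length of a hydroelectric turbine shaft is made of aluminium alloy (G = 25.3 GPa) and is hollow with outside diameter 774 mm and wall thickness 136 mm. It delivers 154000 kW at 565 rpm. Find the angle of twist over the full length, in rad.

0.0656 rad

ω = 2π·565/60 = 59.17 rad/s, so T = P/ω = 154000×10³ / 59.17 = 2.603e6 N·m.
J = π(d_o⁴ − d_i⁴)/32 = π(0.774⁴ − 0.502⁴)/32 = 0.02900 m⁴.
θ = T·L/(G·J) = 2.603e6 × 18.5 / (25.3×10⁹ × 0.02900) = 0.06563 rad.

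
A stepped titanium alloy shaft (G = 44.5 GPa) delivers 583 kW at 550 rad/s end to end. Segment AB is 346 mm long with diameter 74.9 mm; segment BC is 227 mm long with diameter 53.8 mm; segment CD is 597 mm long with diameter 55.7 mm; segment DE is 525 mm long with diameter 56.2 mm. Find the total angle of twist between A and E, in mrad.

ω = 550 rad/s, so T = P/ω = 583×10³ / 550.0 = 1060 N·m.
J_AB = π(0.0749)⁴/32 = 3.09×10^-6 m⁴; J_BC = π(0.0538)⁴/32 = 8.22×10^-7 m⁴; J_CD = π(0.0557)⁴/32 = 9.45×10^-7 m⁴; J_DE = π(0.0562)⁴/32 = 9.79×10^-7 m⁴.
θ = (T/G)·Σ L_i/J_i = (1060/44.5×10⁹)·(0.346/3.09×10^-6 + 0.227/8.22×10^-7 + 0.597/9.45×10^-7 + 0.525/9.79×10^-7) = 0.03706 rad.

37.1 mrad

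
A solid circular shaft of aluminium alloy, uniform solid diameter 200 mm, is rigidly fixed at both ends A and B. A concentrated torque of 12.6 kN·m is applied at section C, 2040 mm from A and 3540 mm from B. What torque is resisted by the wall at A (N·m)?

7990 N·m

With uniform GJ and both ends fixed, compatibility θ_AC = θ_CB gives T_A·a = T_B·b, together with T_A + T_B = T₀.
T_A = T₀·b/(a+b) = 12600·3540/5580 = 7994 N·m; T_B = 4606 N·m.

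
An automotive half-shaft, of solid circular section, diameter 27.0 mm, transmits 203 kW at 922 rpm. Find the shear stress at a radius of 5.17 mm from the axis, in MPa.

208 MPa

ω = 2π·922/60 = 96.55 rad/s, so T = P/ω = 203×10³ / 96.55 = 2103 N·m.
J = πd⁴/32 = π(0.0270)⁴/32 = 5.217×10^-8 m⁴.
Shear stress varies linearly with radius: τ = T·r/J = 2103 × 0.00517 / 5.217×10^-8 = 2.083×10^8 Pa.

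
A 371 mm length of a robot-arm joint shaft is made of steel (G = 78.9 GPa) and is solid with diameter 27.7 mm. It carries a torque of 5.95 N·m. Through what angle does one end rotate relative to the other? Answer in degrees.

J = πd⁴/32 = π(0.0277)⁴/32 = 5.780×10^-8 m⁴.
θ = T·L/(G·J) = 5.950 × 0.371 / (78.9×10⁹ × 5.780×10^-8) = 4.841×10^-4 rad.

0.0277°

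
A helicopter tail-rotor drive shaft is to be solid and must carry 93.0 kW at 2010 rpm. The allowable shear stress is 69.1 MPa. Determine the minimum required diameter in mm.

31.9 mm

ω = 2π·2010/60 = 210.5 rad/s, so T = P/ω = 93.0×10³ / 210.5 = 441.8 N·m.
For a solid shaft τ_max = 16T/(πd³), so d = (16T/(π τ_allow))^(1/3) = (16·441.8/(π·6.91×10^7))^(1/3) = 0.03193 m.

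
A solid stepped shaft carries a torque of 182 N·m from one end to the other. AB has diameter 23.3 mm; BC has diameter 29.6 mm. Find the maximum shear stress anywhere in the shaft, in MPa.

Under the same torque, τ_max = 16T/(πd³) is largest where d is smallest — segment AB (d = 23.3 mm).
τ_max = 16·182.0/(π·(0.0233)³) = 7.328×10^7 Pa.

73.3 MPa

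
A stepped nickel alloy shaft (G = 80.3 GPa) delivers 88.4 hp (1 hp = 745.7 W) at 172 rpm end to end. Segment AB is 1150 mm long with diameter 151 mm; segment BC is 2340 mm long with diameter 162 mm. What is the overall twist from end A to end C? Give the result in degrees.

ω = 2π·172/60 = 18.01 rad/s, so T = P/ω = 88.4×745.7 / 18.01 = 3660 N·m.
J_AB = π(0.151)⁴/32 = 5.10×10^-5 m⁴; J_BC = π(0.162)⁴/32 = 6.76×10^-5 m⁴.
θ = (T/G)·Σ L_i/J_i = (3660/80.3×10⁹)·(1.15/5.10×10^-5 + 2.34/6.76×10^-5) = 2.604×10^-3 rad.

0.149°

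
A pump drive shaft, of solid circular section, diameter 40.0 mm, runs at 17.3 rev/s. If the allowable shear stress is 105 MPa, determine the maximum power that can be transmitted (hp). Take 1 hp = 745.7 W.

J = πd⁴/32 = π(0.0400)⁴/32 = 2.513×10^-7 m⁴.
T_max = τ_allow·J/r = 1.05×10^8 × 2.513×10^-7 / 0.0200 = 1319 N·m.
ω = 2π·17.3 = 108.7 rad/s, so P_max = T_max·ω = 1.434×10^5 W.

192 hp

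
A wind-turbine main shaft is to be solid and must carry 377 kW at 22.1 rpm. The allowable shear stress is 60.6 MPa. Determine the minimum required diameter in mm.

239 mm

ω = 2π·22.1/60 = 2.314 rad/s, so T = P/ω = 377×10³ / 2.314 = 162900 N·m.
For a solid shaft τ_max = 16T/(πd³), so d = (16T/(π τ_allow))^(1/3) = (16·162900/(π·6.06×10^7))^(1/3) = 0.2392 m.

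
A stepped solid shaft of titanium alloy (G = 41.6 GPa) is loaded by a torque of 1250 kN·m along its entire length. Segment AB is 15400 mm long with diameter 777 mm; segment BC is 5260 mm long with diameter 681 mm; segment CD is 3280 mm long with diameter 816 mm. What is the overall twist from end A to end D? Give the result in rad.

0.0227 rad

J_AB = π(0.777)⁴/32 = 0.0358 m⁴; J_BC = π(0.681)⁴/32 = 0.0211 m⁴; J_CD = π(0.816)⁴/32 = 0.0435 m⁴.
θ = (T/G)·Σ L_i/J_i = (1.250e6/41.6×10⁹)·(15.4/0.0358 + 5.26/0.0211 + 3.28/0.0435) = 0.02268 rad.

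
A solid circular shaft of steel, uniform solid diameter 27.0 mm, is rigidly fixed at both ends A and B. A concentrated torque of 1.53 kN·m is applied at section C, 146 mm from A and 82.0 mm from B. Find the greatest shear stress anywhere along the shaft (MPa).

254 MPa

With uniform GJ and both ends fixed, compatibility θ_AC = θ_CB gives T_A·a = T_B·b, together with T_A + T_B = T₀.
T_A = T₀·b/(a+b) = 1530·82.0/228.0 = 550.3 N·m; T_B = 979.7 N·m.
τ in each portion: τ_AC = 1.42×10^8 Pa, τ_CB = 2.54×10^8 Pa; maximum is in CB.
τ_max = T_CB·r/J = 979.7·0.0135/5.22×10^-8 = 2.535×10^8 Pa.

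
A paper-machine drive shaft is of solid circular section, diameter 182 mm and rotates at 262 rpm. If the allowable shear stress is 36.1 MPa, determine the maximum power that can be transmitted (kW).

J = πd⁴/32 = π(0.182)⁴/32 = 1.077×10^-4 m⁴.
T_max = τ_allow·J/r = 3.61×10^7 × 1.077×10^-4 / 0.0910 = 42730 N·m.
ω = 2π·262/60 = 27.44 rad/s, so P_max = T_max·ω = 1.172×10^6 W.

1170 kW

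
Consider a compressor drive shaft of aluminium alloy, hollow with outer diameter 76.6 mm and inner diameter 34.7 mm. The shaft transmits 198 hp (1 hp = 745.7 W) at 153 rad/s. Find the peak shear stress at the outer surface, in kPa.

ω = 153 rad/s, so T = P/ω = 198×745.7 / 153.0 = 965.0 N·m.
J = π(d_o⁴ − d_i⁴)/32 = π(0.0766⁴ − 0.0347⁴)/32 = 3.238×10^-6 m⁴.
τ_max = T·r/J = 965.0 × 0.0383 / 3.238×10^-6 = 1.142×10^7 Pa.

11400 kPa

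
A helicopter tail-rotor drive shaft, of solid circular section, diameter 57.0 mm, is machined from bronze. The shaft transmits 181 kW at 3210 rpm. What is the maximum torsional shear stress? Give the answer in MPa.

14.8 MPa

ω = 2π·3210/60 = 336.2 rad/s, so T = P/ω = 181×10³ / 336.2 = 538.4 N·m.
J = πd⁴/32 = π(0.0570)⁴/32 = 1.036×10^-6 m⁴.
τ_max = T·r/J = 538.4 × 0.0285 / 1.036×10^-6 = 1.481×10^7 Pa.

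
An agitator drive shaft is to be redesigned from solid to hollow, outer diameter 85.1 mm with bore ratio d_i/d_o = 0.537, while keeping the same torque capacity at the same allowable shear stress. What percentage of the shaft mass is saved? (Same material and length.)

24.6 %

Equal τ_max and T ⇒ the solid shaft needs d_s³ = d_o³(1−k⁴), so d_s = 85.1·(1−0.537⁴)^(1/3) = 82.67 mm.
Area ratio A_h/A_s = d_o²(1−k²)/d_s² = (1−k²)/(1−k⁴)^(2/3) = 0.7540.
Mass saving = 1 − 0.7540 = 24.6 %.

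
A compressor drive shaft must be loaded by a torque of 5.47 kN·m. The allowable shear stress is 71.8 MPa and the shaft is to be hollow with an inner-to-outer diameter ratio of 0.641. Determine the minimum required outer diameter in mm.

For a hollow shaft with d_i/d_o = 0.641: τ_max = 16T/(π d_o³ (1−k⁴)), so d_o = [16T/(π τ_allow (1−k⁴))]^(1/3) = [16·5470/(π·7.18×10^7·0.8312)]^(1/3) = 0.07757 m.

77.6 mm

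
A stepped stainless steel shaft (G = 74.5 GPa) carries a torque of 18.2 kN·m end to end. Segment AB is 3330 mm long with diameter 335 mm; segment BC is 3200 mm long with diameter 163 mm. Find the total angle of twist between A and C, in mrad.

11.9 mrad

J_AB = π(0.335)⁴/32 = 1.24×10^-3 m⁴; J_BC = π(0.163)⁴/32 = 6.93×10^-5 m⁴.
θ = (T/G)·Σ L_i/J_i = (18200/74.5×10⁹)·(3.33/1.24×10^-3 + 3.20/6.93×10^-5) = 0.01194 rad.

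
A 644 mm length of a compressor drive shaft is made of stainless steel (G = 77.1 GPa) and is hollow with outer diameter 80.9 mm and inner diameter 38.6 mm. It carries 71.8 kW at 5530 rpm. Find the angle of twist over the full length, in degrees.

0.0149°

ω = 2π·5530/60 = 579.1 rad/s, so T = P/ω = 71.8×10³ / 579.1 = 124.0 N·m.
J = π(d_o⁴ − d_i⁴)/32 = π(0.0809⁴ − 0.0386⁴)/32 = 3.987×10^-6 m⁴.
θ = T·L/(G·J) = 124.0 × 0.644 / (77.1×10⁹ × 3.987×10^-6) = 2.597×10^-4 rad.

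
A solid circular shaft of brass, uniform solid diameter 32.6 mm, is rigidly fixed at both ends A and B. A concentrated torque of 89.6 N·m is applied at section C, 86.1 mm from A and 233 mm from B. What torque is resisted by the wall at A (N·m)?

With uniform GJ and both ends fixed, compatibility θ_AC = θ_CB gives T_A·a = T_B·b, together with T_A + T_B = T₀.
T_A = T₀·b/(a+b) = 89.60·233/319.1 = 65.42 N·m; T_B = 24.18 N·m.

65.4 N·m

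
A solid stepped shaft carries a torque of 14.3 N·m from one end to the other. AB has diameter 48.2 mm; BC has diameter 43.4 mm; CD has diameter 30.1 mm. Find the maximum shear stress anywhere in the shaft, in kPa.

2670 kPa

Under the same torque, τ_max = 16T/(πd³) is largest where d is smallest — segment CD (d = 30.1 mm).
τ_max = 16·14.30/(π·(0.0301)³) = 2.671×10^6 Pa.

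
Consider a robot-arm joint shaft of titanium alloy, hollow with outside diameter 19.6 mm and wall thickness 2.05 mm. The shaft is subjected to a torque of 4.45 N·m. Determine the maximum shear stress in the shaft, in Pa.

J = π(d_o⁴ − d_i⁴)/32 = π(0.0196⁴ − 0.0155⁴)/32 = 8.822×10^-9 m⁴.
τ_max = T·r/J = 4.450 × 0.00980 / 8.822×10^-9 = 4.943×10^6 Pa.

4.94e6 Pa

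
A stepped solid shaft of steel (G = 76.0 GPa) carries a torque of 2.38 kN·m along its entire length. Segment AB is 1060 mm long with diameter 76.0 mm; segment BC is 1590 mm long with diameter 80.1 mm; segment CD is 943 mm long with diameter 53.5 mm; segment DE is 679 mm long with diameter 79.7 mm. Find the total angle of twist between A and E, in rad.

J_AB = π(0.0760)⁴/32 = 3.28×10^-6 m⁴; J_BC = π(0.0801)⁴/32 = 4.04×10^-6 m⁴; J_CD = π(0.0535)⁴/32 = 8.04×10^-7 m⁴; J_DE = π(0.0797)⁴/32 = 3.96×10^-6 m⁴.
θ = (T/G)·Σ L_i/J_i = (2380/76.0×10⁹)·(1.06/3.28×10^-6 + 1.59/4.04×10^-6 + 0.943/8.04×10^-7 + 0.679/3.96×10^-6) = 0.06454 rad.

0.0645 rad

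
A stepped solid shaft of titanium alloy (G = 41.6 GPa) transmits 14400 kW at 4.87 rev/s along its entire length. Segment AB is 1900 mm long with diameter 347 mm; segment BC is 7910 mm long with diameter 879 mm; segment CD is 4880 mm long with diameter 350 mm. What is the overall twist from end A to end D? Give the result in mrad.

54.1 mrad

ω = 2π·4.87 = 30.60 rad/s, so T = P/ω = 14400×10³ / 30.60 = 470600 N·m.
J_AB = π(0.347)⁴/32 = 1.42×10^-3 m⁴; J_BC = π(0.879)⁴/32 = 0.0586 m⁴; J_CD = π(0.350)⁴/32 = 1.47×10^-3 m⁴.
θ = (T/G)·Σ L_i/J_i = (470600/41.6×10⁹)·(1.90/1.42×10^-3 + 7.91/0.0586 + 4.88/1.47×10^-3) = 0.05410 rad.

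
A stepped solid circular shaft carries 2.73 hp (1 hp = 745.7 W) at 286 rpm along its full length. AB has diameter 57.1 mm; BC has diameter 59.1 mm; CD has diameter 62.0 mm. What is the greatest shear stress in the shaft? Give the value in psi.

270 psi

ω = 2π·286/60 = 29.95 rad/s, so T = P/ω = 2.73×745.7 / 29.95 = 67.97 N·m.
Under the same torque, τ_max = 16T/(πd³) is largest where d is smallest — segment AB (d = 57.1 mm).
τ_max = 16·67.97/(π·(0.0571)³) = 1.859×10^6 Pa.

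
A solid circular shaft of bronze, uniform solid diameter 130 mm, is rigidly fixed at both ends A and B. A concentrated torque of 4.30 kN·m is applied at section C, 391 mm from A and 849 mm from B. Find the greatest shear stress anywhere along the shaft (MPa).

With uniform GJ and both ends fixed, compatibility θ_AC = θ_CB gives T_A·a = T_B·b, together with T_A + T_B = T₀.
T_A = T₀·b/(a+b) = 4300·849/1240 = 2944 N·m; T_B = 1356 N·m.
τ in each portion: τ_AC = 6.82×10^6 Pa, τ_CB = 3.14×10^6 Pa; maximum is in AC.
τ_max = T_AC·r/J = 2944·0.0650/2.80×10^-5 = 6.825×10^6 Pa.

6.82 MPa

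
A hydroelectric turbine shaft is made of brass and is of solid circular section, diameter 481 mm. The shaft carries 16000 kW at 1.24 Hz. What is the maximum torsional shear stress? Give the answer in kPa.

ω = 2π·1.24 = 7.791 rad/s, so T = P/ω = 16000×10³ / 7.791 = 2.054e6 N·m.
J = πd⁴/32 = π(0.481)⁴/32 = 5.255×10^-3 m⁴.
τ_max = T·r/J = 2.054e6 × 0.240 / 5.255×10^-3 = 9.398×10^7 Pa.

94000 kPa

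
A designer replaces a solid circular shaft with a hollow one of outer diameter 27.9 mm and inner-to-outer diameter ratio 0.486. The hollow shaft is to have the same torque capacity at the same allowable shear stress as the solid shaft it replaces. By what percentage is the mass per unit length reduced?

20.6 %

Equal τ_max and T ⇒ the solid shaft needs d_s³ = d_o³(1−k⁴), so d_s = 27.9·(1−0.486⁴)^(1/3) = 27.37 mm.
Area ratio A_h/A_s = d_o²(1−k²)/d_s² = (1−k²)/(1−k⁴)^(2/3) = 0.7936.
Mass saving = 1 − 0.7936 = 20.6 %.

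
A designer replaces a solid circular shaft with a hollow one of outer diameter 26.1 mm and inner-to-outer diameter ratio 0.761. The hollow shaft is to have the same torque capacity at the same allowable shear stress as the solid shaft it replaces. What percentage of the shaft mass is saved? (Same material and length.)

44.7 %

Equal τ_max and T ⇒ the solid shaft needs d_s³ = d_o³(1−k⁴), so d_s = 26.1·(1−0.761⁴)^(1/3) = 22.78 mm.
Area ratio A_h/A_s = d_o²(1−k²)/d_s² = (1−k²)/(1−k⁴)^(2/3) = 0.5526.
Mass saving = 1 − 0.5526 = 44.7 %.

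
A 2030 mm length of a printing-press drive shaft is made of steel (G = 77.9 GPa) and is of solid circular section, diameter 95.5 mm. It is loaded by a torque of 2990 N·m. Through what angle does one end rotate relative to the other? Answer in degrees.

0.547°

J = πd⁴/32 = π(0.0955)⁴/32 = 8.166×10^-6 m⁴.
θ = T·L/(G·J) = 2990 × 2.03 / (77.9×10⁹ × 8.166×10^-6) = 9.541×10^-3 rad.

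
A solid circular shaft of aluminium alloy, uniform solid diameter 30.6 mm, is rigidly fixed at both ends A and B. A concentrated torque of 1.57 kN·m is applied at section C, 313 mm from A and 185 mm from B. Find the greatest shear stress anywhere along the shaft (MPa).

175 MPa

With uniform GJ and both ends fixed, compatibility θ_AC = θ_CB gives T_A·a = T_B·b, together with T_A + T_B = T₀.
T_A = T₀·b/(a+b) = 1570·185/498.0 = 583.2 N·m; T_B = 986.8 N·m.
τ in each portion: τ_AC = 1.04×10^8 Pa, τ_CB = 1.75×10^8 Pa; maximum is in CB.
τ_max = T_CB·r/J = 986.8·0.0153/8.61×10^-8 = 1.754×10^8 Pa.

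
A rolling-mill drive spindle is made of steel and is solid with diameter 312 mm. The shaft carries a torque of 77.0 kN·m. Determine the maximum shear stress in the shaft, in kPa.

12900 kPa

J = πd⁴/32 = π(0.312)⁴/32 = 9.303×10^-4 m⁴.
τ_max = T·r/J = 77000 × 0.156 / 9.303×10^-4 = 1.291×10^7 Pa.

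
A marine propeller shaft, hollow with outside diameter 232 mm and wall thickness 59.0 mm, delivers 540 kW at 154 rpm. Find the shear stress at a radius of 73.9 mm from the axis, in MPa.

9.24 MPa

ω = 2π·154/60 = 16.13 rad/s, so T = P/ω = 540×10³ / 16.13 = 33480 N·m.
J = π(d_o⁴ − d_i⁴)/32 = π(0.232⁴ − 0.114⁴)/32 = 2.678×10^-4 m⁴.
Shear stress varies linearly with radius: τ = T·r/J = 33480 × 0.0739 / 2.678×10^-4 = 9.239×10^6 Pa.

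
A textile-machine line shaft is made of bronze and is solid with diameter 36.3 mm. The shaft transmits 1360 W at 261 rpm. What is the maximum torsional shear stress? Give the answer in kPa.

5300 kPa

ω = 2π·261/60 = 27.33 rad/s, so T = P/ω = 1360 / 27.33 = 49.76 N·m.
J = πd⁴/32 = π(0.0363)⁴/32 = 1.705×10^-7 m⁴.
τ_max = T·r/J = 49.76 × 0.0181 / 1.705×10^-7 = 5.298×10^6 Pa.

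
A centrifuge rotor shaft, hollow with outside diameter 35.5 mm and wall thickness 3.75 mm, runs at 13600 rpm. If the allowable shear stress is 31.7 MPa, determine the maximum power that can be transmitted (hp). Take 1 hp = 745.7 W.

326 hp

J = π(d_o⁴ − d_i⁴)/32 = π(0.0355⁴ − 0.0280⁴)/32 = 9.558×10^-8 m⁴.
T_max = τ_allow·J/r = 3.17×10^7 × 9.558×10^-8 / 0.0177 = 170.7 N·m.
ω = 2π·13600/60 = 1424 rad/s, so P_max = T_max·ω = 2.431×10^5 W.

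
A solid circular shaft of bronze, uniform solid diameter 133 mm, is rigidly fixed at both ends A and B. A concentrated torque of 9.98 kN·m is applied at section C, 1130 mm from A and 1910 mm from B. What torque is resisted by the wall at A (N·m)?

With uniform GJ and both ends fixed, compatibility θ_AC = θ_CB gives T_A·a = T_B·b, together with T_A + T_B = T₀.
T_A = T₀·b/(a+b) = 9980·1910/3040 = 6270 N·m; T_B = 3710 N·m.

6270 N·m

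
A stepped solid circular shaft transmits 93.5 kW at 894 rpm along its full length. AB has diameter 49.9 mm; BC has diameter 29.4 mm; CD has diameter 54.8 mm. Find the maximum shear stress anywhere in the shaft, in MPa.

ω = 2π·894/60 = 93.62 rad/s, so T = P/ω = 93.5×10³ / 93.62 = 998.7 N·m.
Under the same torque, τ_max = 16T/(πd³) is largest where d is smallest — segment BC (d = 29.4 mm).
τ_max = 16·998.7/(π·(0.0294)³) = 2.002×10^8 Pa.

200 MPa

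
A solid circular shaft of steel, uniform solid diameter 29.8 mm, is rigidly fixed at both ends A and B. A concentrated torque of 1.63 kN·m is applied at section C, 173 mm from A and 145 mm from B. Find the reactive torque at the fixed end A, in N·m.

With uniform GJ and both ends fixed, compatibility θ_AC = θ_CB gives T_A·a = T_B·b, together with T_A + T_B = T₀.
T_A = T₀·b/(a+b) = 1630·145/318.0 = 743.2 N·m; T_B = 886.8 N·m.

743 N·m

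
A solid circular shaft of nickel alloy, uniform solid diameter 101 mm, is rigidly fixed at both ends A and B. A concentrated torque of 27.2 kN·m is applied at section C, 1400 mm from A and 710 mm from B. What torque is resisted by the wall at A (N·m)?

With uniform GJ and both ends fixed, compatibility θ_AC = θ_CB gives T_A·a = T_B·b, together with T_A + T_B = T₀.
T_A = T₀·b/(a+b) = 27200·710/2110 = 9153 N·m; T_B = 18050 N·m.

9150 N·m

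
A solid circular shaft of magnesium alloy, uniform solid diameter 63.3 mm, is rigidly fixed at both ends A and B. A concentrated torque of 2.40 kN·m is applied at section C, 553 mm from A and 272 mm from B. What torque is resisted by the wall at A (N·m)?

791 N·m

With uniform GJ and both ends fixed, compatibility θ_AC = θ_CB gives T_A·a = T_B·b, together with T_A + T_B = T₀.
T_A = T₀·b/(a+b) = 2400·272/825.0 = 791.3 N·m; T_B = 1609 N·m.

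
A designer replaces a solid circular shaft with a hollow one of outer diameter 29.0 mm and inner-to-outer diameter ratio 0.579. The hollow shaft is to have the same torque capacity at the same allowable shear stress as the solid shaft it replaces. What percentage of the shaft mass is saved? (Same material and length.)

Equal τ_max and T ⇒ the solid shaft needs d_s³ = d_o³(1−k⁴), so d_s = 29.0·(1−0.579⁴)^(1/3) = 27.87 mm.
Area ratio A_h/A_s = d_o²(1−k²)/d_s² = (1−k²)/(1−k⁴)^(2/3) = 0.7197.
Mass saving = 1 − 0.7197 = 28.0 %.

28.0 %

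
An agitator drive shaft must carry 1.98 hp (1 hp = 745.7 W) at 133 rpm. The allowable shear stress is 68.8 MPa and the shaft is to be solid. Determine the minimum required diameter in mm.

19.9 mm

ω = 2π·133/60 = 13.93 rad/s, so T = P/ω = 1.98×745.7 / 13.93 = 106.0 N·m.
For a solid shaft τ_max = 16T/(πd³), so d = (16T/(π τ_allow))^(1/3) = (16·106.0/(π·6.88×10^7))^(1/3) = 0.01987 m.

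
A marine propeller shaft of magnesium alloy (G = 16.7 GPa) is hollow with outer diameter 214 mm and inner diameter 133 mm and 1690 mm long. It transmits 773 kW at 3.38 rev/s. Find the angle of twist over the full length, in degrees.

1.20°

ω = 2π·3.38 = 21.24 rad/s, so T = P/ω = 773×10³ / 21.24 = 36400 N·m.
J = π(d_o⁴ − d_i⁴)/32 = π(0.214⁴ − 0.133⁴)/32 = 1.752×10^-4 m⁴.
θ = T·L/(G·J) = 36400 × 1.69 / (16.7×10⁹ × 1.752×10^-4) = 0.02103 rad.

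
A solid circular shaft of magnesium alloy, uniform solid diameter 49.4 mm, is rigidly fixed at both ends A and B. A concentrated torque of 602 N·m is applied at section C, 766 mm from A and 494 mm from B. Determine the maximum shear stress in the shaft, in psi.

With uniform GJ and both ends fixed, compatibility θ_AC = θ_CB gives T_A·a = T_B·b, together with T_A + T_B = T₀.
T_A = T₀·b/(a+b) = 602.0·494/1260 = 236.0 N·m; T_B = 366.0 N·m.
τ in each portion: τ_AC = 9.97×10^6 Pa, τ_CB = 1.55×10^7 Pa; maximum is in CB.
τ_max = T_CB·r/J = 366.0·0.0247/5.85×10^-7 = 1.546×10^7 Pa.

2240 psi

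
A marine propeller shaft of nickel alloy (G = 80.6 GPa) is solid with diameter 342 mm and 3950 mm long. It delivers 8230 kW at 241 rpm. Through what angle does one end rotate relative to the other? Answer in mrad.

ω = 2π·241/60 = 25.24 rad/s, so T = P/ω = 8230×10³ / 25.24 = 326100 N·m.
J = πd⁴/32 = π(0.342)⁴/32 = 1.343×10^-3 m⁴.
θ = T·L/(G·J) = 326100 × 3.95 / (80.6×10⁹ × 1.343×10^-3) = 0.01190 rad.

11.9 mrad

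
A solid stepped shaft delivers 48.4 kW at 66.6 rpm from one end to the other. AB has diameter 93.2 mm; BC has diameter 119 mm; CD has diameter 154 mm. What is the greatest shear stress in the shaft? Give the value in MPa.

ω = 2π·66.6/60 = 6.974 rad/s, so T = P/ω = 48.4×10³ / 6.974 = 6940 N·m.
Under the same torque, τ_max = 16T/(πd³) is largest where d is smallest — segment AB (d = 93.2 mm).
τ_max = 16·6940/(π·(0.0932)³) = 4.366×10^7 Pa.

43.7 MPa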